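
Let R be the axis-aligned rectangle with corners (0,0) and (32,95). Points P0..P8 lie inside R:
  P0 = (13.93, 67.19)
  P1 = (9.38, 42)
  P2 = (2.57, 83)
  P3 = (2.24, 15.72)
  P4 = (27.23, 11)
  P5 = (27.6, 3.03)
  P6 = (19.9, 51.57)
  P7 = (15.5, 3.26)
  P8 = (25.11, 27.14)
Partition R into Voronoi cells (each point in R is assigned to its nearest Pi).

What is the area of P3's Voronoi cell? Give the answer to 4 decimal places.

1. box [0,32]×[0,95]: [(0, 0) (32, 0) (32, 95) (0, 95)]
2. ⊥bis P3·P0 via (8.085,41.455): [(0, 43.2913) (0, 0) (32, 0) (32, 36.0234)]  |A|=1269.0344
3. ⊥bis P3·P1 via (5.81,28.86): [(0, 30.4385) (0, 0) (32, 0) (32, 21.7445)]  |A|=834.9275
4. ⊥bis P3·P2 via (2.405,49.36): [(0, 30.4385) (0, 0) (32, 0) (32, 21.7445)]  |A|=834.9275
5. ⊥bis P3·P4 via (14.735,13.36): [(17.084, 25.797) (0, 30.4385) (0, 0) (12.2116, 0)]  |A|=417.5178
6. ⊥bis P3·P5 via (14.92,9.375): [(13.4138, 6.365) (17.084, 25.797) (0, 30.4385) (0, 0) (10.2288, 0)]  |A|=411.2074
7. ⊥bis P3·P6 via (11.07,33.645): [(13.4138, 6.365) (17.084, 25.797) (0, 30.4385) (0, 0) (10.2288, 0)]  |A|=411.2074
8. ⊥bis P3·P7 via (8.87,9.49): [(15.2956, 16.3282) (17.084, 25.797) (0, 30.4385) (0, 0.0505)]  |A|=317.4348
9. ⊥bis P3·P8 via (13.675,21.43): [(15.2956, 16.3282) (15.55, 17.6751) (10.617, 27.554) (0, 30.4385) (0, 0.0505)]  |A|=289.8249
10. canonical 5-gon: [(15.2956, 16.3282) (15.55, 17.6751) (10.617, 27.554) (0, 30.4385) (0, 0.0505)]
11. shoelace: 289.8249

Area of P3's cell: 289.8249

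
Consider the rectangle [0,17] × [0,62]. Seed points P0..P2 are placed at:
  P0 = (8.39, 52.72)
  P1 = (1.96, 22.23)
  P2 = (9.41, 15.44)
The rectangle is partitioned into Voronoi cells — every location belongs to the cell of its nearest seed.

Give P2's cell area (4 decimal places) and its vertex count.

1. box [0,17]×[0,62]: [(0, 0) (17, 0) (17, 62) (0, 62)]
2. ⊥bis P2·P0 via (8.9,34.08): [(0, 33.8365) (0, 0) (17, 0) (17, 34.3016)]  |A|=579.1739
3. ⊥bis P2·P1 via (5.685,18.835): [(0, 12.5974) (0, 0) (17, 0) (17, 31.2498)]  |A|=372.7016
4. canonical 4-gon: [(0, 12.5974) (0, 0) (17, 0) (17, 31.2498)]
5. shoelace: 372.7016

Area of P2's cell: 372.7016 (4 vertices)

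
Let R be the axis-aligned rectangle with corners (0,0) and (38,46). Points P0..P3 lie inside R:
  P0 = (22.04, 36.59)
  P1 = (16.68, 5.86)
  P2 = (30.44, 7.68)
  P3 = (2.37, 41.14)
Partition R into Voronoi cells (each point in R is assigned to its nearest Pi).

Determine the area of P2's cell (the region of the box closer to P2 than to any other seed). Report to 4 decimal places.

1. box [0,38]×[0,46]: [(0, 0) (38, 0) (38, 46) (0, 46)]
2. ⊥bis P2·P0 via (26.24,22.135): [(0, 14.5108) (0, 0) (38, 0) (38, 25.5519)]  |A|=761.192
3. ⊥bis P2·P1 via (23.56,6.77): [(21.7021, 20.8165) (24.4555, 0) (38, 0) (38, 25.5519)]  |A|=349.1964
4. ⊥bis P2·P3 via (16.405,24.41): [(21.7021, 20.8165) (24.4555, 0) (38, 0) (38, 25.5519)]  |A|=349.1964
5. canonical 4-gon: [(21.7021, 20.8165) (24.4555, 0) (38, 0) (38, 25.5519)]
6. shoelace: 349.1964

Area of P2's cell: 349.1964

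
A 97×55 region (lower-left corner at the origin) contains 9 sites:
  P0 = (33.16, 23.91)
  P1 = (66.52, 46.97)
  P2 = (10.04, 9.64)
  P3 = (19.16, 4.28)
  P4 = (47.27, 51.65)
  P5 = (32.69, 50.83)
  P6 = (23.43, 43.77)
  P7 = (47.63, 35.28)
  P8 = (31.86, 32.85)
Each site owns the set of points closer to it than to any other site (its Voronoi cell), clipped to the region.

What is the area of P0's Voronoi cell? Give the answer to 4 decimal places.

Area of P0's cell: 690.6521

1. box [0,97]×[0,55]: [(0, 0) (97, 0) (97, 55) (0, 55)]
2. ⊥bis P0·P1 via (49.84,35.44): [(0, 0) (74.3378, 0) (36.3192, 55) (0, 55)]  |A|=3043.0676
3. ⊥bis P0·P2 via (21.6,16.775): [(0, 51.7709) (31.9538, 0) (74.3378, 0) (36.3192, 55) (0, 55)]  |A|=2215.9292
4. ⊥bis P0·P3 via (26.16,14.095): [(0, 51.7709) (20.9692, 17.7971) (45.9232, 0) (74.3378, 0) (36.3192, 55) (0, 55)]  |A|=2091.6217
5. ⊥bis P0·P4 via (40.215,37.78): [(0, 51.7709) (20.9692, 17.7971) (45.9232, 0) (74.3378, 0) (52.5647, 31.4983) (6.3608, 55) (0, 55)]  |A|=1739.5851
6. ⊥bis P0·P5 via (32.925,37.37): [(9.1447, 36.9548) (20.9692, 17.7971) (45.9232, 0) (74.3378, 0) (52.5647, 31.4983) (40.7524, 37.5067)]  |A|=1381.4786
7. ⊥bis P0·P6 via (28.295,33.84): [(35.5953, 37.4166) (15.0672, 27.3593) (20.9692, 17.7971) (45.9232, 0) (74.3378, 0) (52.5647, 31.4983) (40.7524, 37.5067)]  |A|=1253.2079
8. ⊥bis P0·P7 via (40.395,29.595): [(34.6233, 36.9404) (15.0672, 27.3593) (20.9692, 17.7971) (45.9232, 0) (63.6497, 0)]  |A|=809.5379
9. ⊥bis P0·P8 via (32.51,28.38): [(40.4432, 29.5336) (15.9257, 25.9684) (20.9692, 17.7971) (45.9232, 0) (63.6497, 0)]  |A|=690.6521
10. canonical 5-gon: [(40.4432, 29.5336) (15.9257, 25.9684) (20.9692, 17.7971) (45.9232, 0) (63.6497, 0)]
11. shoelace: 690.6521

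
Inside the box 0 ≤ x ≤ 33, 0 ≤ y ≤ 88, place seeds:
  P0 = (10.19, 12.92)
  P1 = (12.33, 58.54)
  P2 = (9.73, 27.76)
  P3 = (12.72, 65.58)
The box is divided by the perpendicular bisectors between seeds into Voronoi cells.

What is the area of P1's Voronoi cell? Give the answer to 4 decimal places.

Area of P1's cell: 632.0110

1. box [0,33]×[0,88]: [(0, 0) (33, 0) (33, 88) (0, 88)]
2. ⊥bis P1·P0 via (11.26,35.73): [(0, 36.2582) (33, 34.7102) (33, 88) (0, 88)]  |A|=1733.0215
3. ⊥bis P1·P2 via (11.03,43.15): [(0, 44.0817) (33, 41.2942) (33, 88) (0, 88)]  |A|=1495.2978
4. ⊥bis P1·P3 via (12.525,62.06): [(0, 62.7539) (0, 44.0817) (33, 41.2942) (33, 60.9257)]  |A|=632.011
5. canonical 4-gon: [(0, 62.7539) (0, 44.0817) (33, 41.2942) (33, 60.9257)]
6. shoelace: 632.011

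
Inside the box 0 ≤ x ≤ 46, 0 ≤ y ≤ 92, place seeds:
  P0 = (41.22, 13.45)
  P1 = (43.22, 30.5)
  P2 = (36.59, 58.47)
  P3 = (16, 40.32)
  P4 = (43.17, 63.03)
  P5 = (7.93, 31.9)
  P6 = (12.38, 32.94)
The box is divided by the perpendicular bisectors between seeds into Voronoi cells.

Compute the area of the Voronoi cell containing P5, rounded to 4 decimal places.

1. box [0,46]×[0,92]: [(0, 0) (46, 0) (46, 92) (0, 92)]
2. ⊥bis P5·P0 via (24.575,22.675): [(0, 0) (12.0081, 0) (46, 61.3329) (46, 92) (0, 92)]  |A|=3189.5876
3. ⊥bis P5·P1 via (25.575,31.2): [(0, 0) (12.0081, 0) (25.2878, 23.9612) (27.987, 92) (0, 92)]  |A|=2259.2053
4. ⊥bis P5·P2 via (22.26,45.185): [(0, 69.196) (0, 0) (12.0081, 0) (25.2878, 23.9612) (25.971, 41.1821)]  |A|=1251.9628
5. ⊥bis P5·P3 via (11.965,36.11): [(0, 47.5776) (0, 0) (12.0081, 0) (25.0633, 23.5561)]  |A|=737.6589
6. ⊥bis P5·P4 via (25.55,47.465): [(0, 47.5776) (0, 0) (12.0081, 0) (25.0633, 23.5561)]  |A|=737.6589
7. ⊥bis P5·P6 via (10.155,32.42): [(8.5212, 39.4106) (0, 47.5776) (0, 0) (12.0081, 0) (16.0341, 7.2643)]  |A|=531.3314
8. canonical 5-gon: [(8.5212, 39.4106) (0, 47.5776) (0, 0) (12.0081, 0) (16.0341, 7.2643)]
9. shoelace: 531.3314

Area of P5's cell: 531.3314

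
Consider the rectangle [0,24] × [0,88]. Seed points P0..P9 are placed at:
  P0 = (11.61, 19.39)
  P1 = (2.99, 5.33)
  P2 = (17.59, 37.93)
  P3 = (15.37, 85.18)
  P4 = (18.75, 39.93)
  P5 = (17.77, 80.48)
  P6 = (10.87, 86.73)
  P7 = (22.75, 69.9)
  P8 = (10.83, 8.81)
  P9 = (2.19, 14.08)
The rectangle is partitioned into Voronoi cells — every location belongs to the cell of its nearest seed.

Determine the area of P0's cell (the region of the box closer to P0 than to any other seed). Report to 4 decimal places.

1. box [0,24]×[0,88]: [(0, 0) (24, 0) (24, 88) (0, 88)]
2. ⊥bis P0·P1 via (7.3,12.36): [(0, 16.8355) (24, 2.1215) (24, 88) (0, 88)]  |A|=1884.5162
3. ⊥bis P0·P2 via (14.6,28.66): [(0, 33.3692) (0, 16.8355) (24, 2.1215) (24, 25.6281)]  |A|=480.483
4. ⊥bis P0·P3 via (13.49,52.285): [(0, 33.3692) (0, 16.8355) (24, 2.1215) (24, 25.6281)]  |A|=480.483
5. ⊥bis P0·P4 via (15.18,29.66): [(0, 33.3692) (0, 16.8355) (24, 2.1215) (24, 25.6281)]  |A|=480.483
6. ⊥bis P0·P5 via (14.69,49.935): [(0, 33.3692) (0, 16.8355) (24, 2.1215) (24, 25.6281)]  |A|=480.483
7. ⊥bis P0·P6 via (11.24,53.06): [(0, 33.3692) (0, 16.8355) (24, 2.1215) (24, 25.6281)]  |A|=480.483
8. ⊥bis P0·P7 via (17.18,44.645): [(0, 33.3692) (0, 16.8355) (24, 2.1215) (24, 25.6281)]  |A|=480.483
9. ⊥bis P0·P8 via (11.22,14.1): [(0, 33.3692) (0, 16.8355) (3.5382, 14.6663) (24, 13.1578) (24, 25.6281)]  |A|=367.571
10. ⊥bis P0·P9 via (6.9,16.735): [(0, 33.3692) (0, 28.9757) (8.2624, 14.318) (24, 13.1578) (24, 25.6281)]  |A|=312.9097
11. canonical 5-gon: [(0, 33.3692) (0, 28.9757) (8.2624, 14.318) (24, 13.1578) (24, 25.6281)]
12. shoelace: 312.9097

Area of P0's cell: 312.9097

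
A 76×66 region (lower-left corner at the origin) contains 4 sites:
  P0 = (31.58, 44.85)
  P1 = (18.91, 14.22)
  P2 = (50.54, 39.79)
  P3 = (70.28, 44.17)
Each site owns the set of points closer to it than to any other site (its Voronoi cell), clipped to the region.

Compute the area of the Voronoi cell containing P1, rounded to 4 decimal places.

1. box [0,76]×[0,66]: [(0, 0) (76, 0) (76, 66) (0, 66)]
2. ⊥bis P1·P0 via (25.245,29.535): [(0, 39.9775) (0, 0) (76, 0) (76, 8.5404)]  |A|=1843.6791
3. ⊥bis P1·P2 via (34.725,27.005): [(36.4149, 24.9146) (0, 39.9775) (0, 0) (56.5561, 0)]  |A|=1432.425
4. ⊥bis P1·P3 via (44.595,29.195): [(36.4149, 24.9146) (0, 39.9775) (0, 0) (56.5561, 0)]  |A|=1432.425
5. canonical 4-gon: [(36.4149, 24.9146) (0, 39.9775) (0, 0) (56.5561, 0)]
6. shoelace: 1432.425

Area of P1's cell: 1432.4250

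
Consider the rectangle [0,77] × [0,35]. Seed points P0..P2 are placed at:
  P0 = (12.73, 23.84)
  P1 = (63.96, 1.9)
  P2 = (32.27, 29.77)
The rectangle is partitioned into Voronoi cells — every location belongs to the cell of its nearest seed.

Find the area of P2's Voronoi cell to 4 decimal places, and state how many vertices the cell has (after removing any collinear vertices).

Area of P2's cell: 848.9395 (4 vertices)

1. box [0,77]×[0,35]: [(0, 0) (77, 0) (77, 35) (0, 35)]
2. ⊥bis P2·P0 via (22.5,26.805): [(30.6348, 0) (77, 0) (77, 35) (20.013, 35)]  |A|=1808.6641
3. ⊥bis P2·P1 via (48.115,15.835): [(30.6348, 0) (34.1888, 0) (64.9698, 35) (20.013, 35)]  |A|=848.9395
4. canonical 4-gon: [(30.6348, 0) (34.1888, 0) (64.9698, 35) (20.013, 35)]
5. shoelace: 848.9395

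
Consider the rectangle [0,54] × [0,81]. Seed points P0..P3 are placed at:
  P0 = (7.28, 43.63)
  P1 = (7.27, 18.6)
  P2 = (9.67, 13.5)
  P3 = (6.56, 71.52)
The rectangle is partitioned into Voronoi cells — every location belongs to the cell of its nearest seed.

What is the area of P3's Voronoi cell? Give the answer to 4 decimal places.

1. box [0,54]×[0,81]: [(0, 0) (54, 0) (54, 81) (0, 81)]
2. ⊥bis P3·P0 via (6.92,57.575): [(0, 57.3964) (54, 58.7904) (54, 81) (0, 81)]  |A|=1236.9575
3. ⊥bis P3·P1 via (6.915,45.06): [(0, 57.3964) (54, 58.7904) (54, 81) (0, 81)]  |A|=1236.9575
4. ⊥bis P3·P2 via (8.115,42.51): [(0, 57.3964) (54, 58.7904) (54, 81) (0, 81)]  |A|=1236.9575
5. canonical 4-gon: [(0, 57.3964) (54, 58.7904) (54, 81) (0, 81)]
6. shoelace: 1236.9575

Area of P3's cell: 1236.9575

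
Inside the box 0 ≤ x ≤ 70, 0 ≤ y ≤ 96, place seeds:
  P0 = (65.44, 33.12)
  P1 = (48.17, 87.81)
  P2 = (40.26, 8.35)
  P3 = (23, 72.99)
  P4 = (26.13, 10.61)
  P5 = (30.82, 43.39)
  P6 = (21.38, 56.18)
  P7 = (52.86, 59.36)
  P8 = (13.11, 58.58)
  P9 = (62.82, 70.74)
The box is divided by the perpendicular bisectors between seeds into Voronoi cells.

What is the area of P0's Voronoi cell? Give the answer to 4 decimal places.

Area of P0's cell: 712.2566

1. box [0,70]×[0,96]: [(0, 0) (70, 0) (70, 96) (0, 96)]
2. ⊥bis P0·P1 via (56.805,60.465): [(0, 42.5271) (0, 0) (70, 0) (70, 64.6317)]  |A|=3750.5594
3. ⊥bis P0·P2 via (52.85,20.735): [(23.9675, 50.0956) (70, 3.3011) (70, 64.6317)]  |A|=1411.6003
4. ⊥bis P0·P3 via (44.22,53.055): [(48.8093, 57.9401) (32.9048, 41.0104) (70, 3.3011) (70, 64.6317)]  |A|=1263.6996
5. ⊥bis P0·P4 via (45.785,21.865): [(48.8093, 57.9401) (34.0958, 42.2782) (37.4922, 36.347) (70, 3.3011) (70, 64.6317)]  |A|=1258.0144
6. ⊥bis P0·P5 via (48.13,38.255): [(54.5029, 59.7381) (45.2305, 28.4807) (70, 3.3011) (70, 64.6317)]  |A|=979.0762
7. ⊥bis P0·P6 via (43.41,44.65): [(54.5029, 59.7381) (45.2305, 28.4807) (70, 3.3011) (70, 64.6317)]  |A|=979.0762
8. ⊥bis P0·P7 via (59.15,46.24): [(49.0644, 41.4047) (45.2305, 28.4807) (70, 3.3011) (70, 51.4417)]  |A|=712.2566
9. ⊥bis P0·P8 via (39.275,45.85): [(49.0644, 41.4047) (45.2305, 28.4807) (70, 3.3011) (70, 51.4417)]  |A|=712.2566
10. ⊥bis P0·P9 via (64.13,51.93): [(49.0644, 41.4047) (45.2305, 28.4807) (70, 3.3011) (70, 51.4417)]  |A|=712.2566
11. canonical 4-gon: [(49.0644, 41.4047) (45.2305, 28.4807) (70, 3.3011) (70, 51.4417)]
12. shoelace: 712.2566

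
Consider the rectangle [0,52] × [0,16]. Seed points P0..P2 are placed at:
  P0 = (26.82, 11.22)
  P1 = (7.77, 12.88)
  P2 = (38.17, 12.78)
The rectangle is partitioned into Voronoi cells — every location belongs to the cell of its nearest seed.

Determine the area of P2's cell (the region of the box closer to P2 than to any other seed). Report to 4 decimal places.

1. box [0,52]×[0,16]: [(0, 0) (52, 0) (52, 16) (0, 16)]
2. ⊥bis P2·P0 via (32.495,12): [(34.1443, 0) (52, 0) (52, 16) (31.9452, 16)]  |A|=303.2835
3. ⊥bis P2·P1 via (22.97,12.83): [(34.1443, 0) (52, 0) (52, 16) (31.9452, 16)]  |A|=303.2835
4. canonical 4-gon: [(34.1443, 0) (52, 0) (52, 16) (31.9452, 16)]
5. shoelace: 303.2835

Area of P2's cell: 303.2835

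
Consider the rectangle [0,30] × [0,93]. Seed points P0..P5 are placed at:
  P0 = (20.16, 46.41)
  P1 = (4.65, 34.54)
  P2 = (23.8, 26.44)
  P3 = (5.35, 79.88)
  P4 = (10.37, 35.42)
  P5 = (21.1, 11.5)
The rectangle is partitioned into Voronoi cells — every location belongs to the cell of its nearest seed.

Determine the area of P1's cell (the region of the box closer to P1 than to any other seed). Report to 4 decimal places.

1. box [0,30]×[0,93]: [(0, 0) (30, 0) (30, 93) (0, 93)]
2. ⊥bis P1·P0 via (12.405,40.475): [(0, 56.6841) (0, 0) (30, 0) (30, 17.4844)]  |A|=1112.5269
3. ⊥bis P1·P2 via (14.225,30.49): [(16.2972, 35.3892) (0, 56.6841) (0, 0) (1.3284, 0)]  |A|=485.4032
4. ⊥bis P1·P3 via (5,57.21): [(16.2972, 35.3892) (0, 56.6841) (0, 0) (1.3284, 0)]  |A|=485.4032
5. ⊥bis P1·P4 via (7.51,34.98): [(9.8075, 20.0462) (5.2203, 49.8629) (0, 56.6841) (0, 0) (1.3284, 0)]  |A|=353.4614
6. ⊥bis P1·P5 via (12.875,23.02): [(9.6989, 20.7523) (5.2203, 49.8629) (0, 56.6841) (0, 13.8276)]  |A|=268.5387
7. canonical 4-gon: [(9.6989, 20.7523) (5.2203, 49.8629) (0, 56.6841) (0, 13.8276)]
8. shoelace: 268.5387

Area of P1's cell: 268.5387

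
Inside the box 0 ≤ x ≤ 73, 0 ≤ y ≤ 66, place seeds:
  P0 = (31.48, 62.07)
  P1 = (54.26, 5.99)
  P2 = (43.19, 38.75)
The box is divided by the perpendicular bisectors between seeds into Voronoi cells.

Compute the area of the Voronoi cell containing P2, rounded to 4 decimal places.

1. box [0,73]×[0,66]: [(0, 0) (73, 0) (73, 66) (0, 66)]
2. ⊥bis P2·P0 via (37.335,50.41): [(0, 31.6625) (0, 0) (73, 0) (73, 66) (68.3819, 66)]  |A|=3643.9672
3. ⊥bis P2·P1 via (48.725,22.37): [(0, 31.6625) (0, 5.9052) (73, 30.5728) (73, 66) (68.3819, 66)]  |A|=2312.5183
4. canonical 5-gon: [(0, 31.6625) (0, 5.9052) (73, 30.5728) (73, 66) (68.3819, 66)]
5. shoelace: 2312.5183

Area of P2's cell: 2312.5183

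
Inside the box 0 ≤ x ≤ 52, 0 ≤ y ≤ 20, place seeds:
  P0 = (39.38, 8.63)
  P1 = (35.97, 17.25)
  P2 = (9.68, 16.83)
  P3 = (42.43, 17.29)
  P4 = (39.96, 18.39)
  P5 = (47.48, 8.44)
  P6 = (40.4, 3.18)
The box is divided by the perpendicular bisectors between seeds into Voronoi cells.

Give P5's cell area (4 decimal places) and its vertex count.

Area of P5's cell: 107.9775 (5 vertices)

1. box [0,52]×[0,20]: [(0, 0) (52, 0) (52, 20) (0, 20)]
2. ⊥bis P5·P0 via (43.43,8.535): [(43.2298, 0) (52, 0) (52, 20) (43.6989, 20)]  |A|=170.7127
3. ⊥bis P5·P1 via (41.725,12.845): [(43.5882, 15.2792) (43.2298, 0) (52, 0) (52, 20) (47.2016, 20)]  |A|=162.4451
4. ⊥bis P5·P2 via (28.58,12.635): [(43.5882, 15.2792) (43.2298, 0) (52, 0) (52, 20) (47.2016, 20)]  |A|=162.4451
5. ⊥bis P5·P3 via (44.955,12.865): [(43.5123, 12.0417) (43.2298, 0) (52, 0) (52, 16.885)]  |A|=124.4621
6. ⊥bis P5·P4 via (43.72,13.415): [(43.5123, 12.0417) (43.2298, 0) (52, 0) (52, 16.885)]  |A|=124.4621
7. ⊥bis P5·P6 via (43.94,5.81): [(43.5123, 12.0417) (43.3836, 6.5589) (48.2565, 0) (52, 0) (52, 16.885)]  |A|=107.9775
8. canonical 5-gon: [(43.5123, 12.0417) (43.3836, 6.5589) (48.2565, 0) (52, 0) (52, 16.885)]
9. shoelace: 107.9775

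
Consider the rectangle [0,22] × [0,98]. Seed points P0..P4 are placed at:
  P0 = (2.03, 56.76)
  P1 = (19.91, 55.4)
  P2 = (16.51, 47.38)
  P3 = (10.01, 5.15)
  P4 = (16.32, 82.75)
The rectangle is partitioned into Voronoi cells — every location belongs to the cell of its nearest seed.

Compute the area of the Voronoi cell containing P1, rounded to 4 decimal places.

1. box [0,22]×[0,98]: [(0, 0) (22, 0) (22, 98) (0, 98)]
2. ⊥bis P1·P0 via (10.97,56.08): [(6.7044, 0) (22, 0) (22, 98) (14.1585, 98)]  |A|=1133.7153
3. ⊥bis P1·P2 via (18.21,51.39): [(10.8506, 54.51) (22, 49.7833) (22, 98) (14.1585, 98)]  |A|=439.3069
4. ⊥bis P1·P3 via (14.96,30.275): [(10.8506, 54.51) (22, 49.7833) (22, 98) (14.1585, 98)]  |A|=439.3069
5. ⊥bis P1·P4 via (18.115,69.075): [(11.8963, 68.2587) (10.8506, 54.51) (22, 49.7833) (22, 69.585)]  |A|=179.1516
6. canonical 4-gon: [(11.8963, 68.2587) (10.8506, 54.51) (22, 49.7833) (22, 69.585)]
7. shoelace: 179.1516

Area of P1's cell: 179.1516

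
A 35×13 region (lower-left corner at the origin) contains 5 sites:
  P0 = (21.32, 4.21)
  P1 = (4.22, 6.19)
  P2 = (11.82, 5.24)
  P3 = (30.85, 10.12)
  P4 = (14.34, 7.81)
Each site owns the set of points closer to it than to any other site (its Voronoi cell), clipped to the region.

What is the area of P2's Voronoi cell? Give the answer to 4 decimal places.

1. box [0,35]×[0,13]: [(0, 0) (35, 0) (35, 13) (0, 13)]
2. ⊥bis P2·P0 via (16.57,4.725): [(0, 0) (16.0577, 0) (17.4672, 13) (0, 13)]  |A|=217.9118
3. ⊥bis P2·P1 via (8.02,5.715): [(7.3056, 0) (16.0577, 0) (17.4672, 13) (8.9306, 13)]  |A|=112.3762
4. ⊥bis P2·P3 via (21.335,7.68): [(7.3056, 0) (16.0577, 0) (17.4672, 13) (8.9306, 13)]  |A|=112.3762
5. ⊥bis P2·P4 via (13.08,6.525): [(8.6627, 10.8564) (7.3056, 0) (16.0577, 0) (16.411, 3.2588)]  |A|=61.4753
6. canonical 4-gon: [(8.6627, 10.8564) (7.3056, 0) (16.0577, 0) (16.411, 3.2588)]
7. shoelace: 61.4753

Area of P2's cell: 61.4753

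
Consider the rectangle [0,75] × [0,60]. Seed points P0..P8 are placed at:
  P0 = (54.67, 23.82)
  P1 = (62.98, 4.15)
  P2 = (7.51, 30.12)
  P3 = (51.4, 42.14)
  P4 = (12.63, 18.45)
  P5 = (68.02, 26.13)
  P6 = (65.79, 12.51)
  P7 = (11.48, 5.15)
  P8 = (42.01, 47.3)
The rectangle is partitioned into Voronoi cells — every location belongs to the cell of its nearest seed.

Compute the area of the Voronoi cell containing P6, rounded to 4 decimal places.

Area of P6's cell: 201.4240

1. box [0,75]×[0,60]: [(0, 0) (75, 0) (75, 60) (0, 60)]
2. ⊥bis P6·P0 via (60.23,18.165): [(41.7546, 0) (75, 0) (75, 32.6869)]  |A|=543.3437
3. ⊥bis P6·P1 via (64.385,8.33): [(53.834, 11.8764) (75, 4.762) (75, 32.6869)]  |A|=295.5285
4. ⊥bis P6·P2 via (36.65,21.315): [(53.834, 11.8764) (75, 4.762) (75, 32.6869)]  |A|=295.5285
5. ⊥bis P6·P3 via (58.595,27.325): [(53.834, 11.8764) (75, 4.762) (75, 32.6869)]  |A|=295.5285
6. ⊥bis P6·P4 via (39.21,15.48): [(53.834, 11.8764) (75, 4.762) (75, 32.6869)]  |A|=295.5285
7. ⊥bis P6·P5 via (66.905,19.32): [(62.1899, 20.092) (53.834, 11.8764) (75, 4.762) (75, 17.9946)]  |A|=201.424
8. ⊥bis P6·P7 via (38.635,8.83): [(62.1899, 20.092) (53.834, 11.8764) (75, 4.762) (75, 17.9946)]  |A|=201.424
9. ⊥bis P6·P8 via (53.9,29.905): [(62.1899, 20.092) (53.834, 11.8764) (75, 4.762) (75, 17.9946)]  |A|=201.424
10. canonical 4-gon: [(62.1899, 20.092) (53.834, 11.8764) (75, 4.762) (75, 17.9946)]
11. shoelace: 201.424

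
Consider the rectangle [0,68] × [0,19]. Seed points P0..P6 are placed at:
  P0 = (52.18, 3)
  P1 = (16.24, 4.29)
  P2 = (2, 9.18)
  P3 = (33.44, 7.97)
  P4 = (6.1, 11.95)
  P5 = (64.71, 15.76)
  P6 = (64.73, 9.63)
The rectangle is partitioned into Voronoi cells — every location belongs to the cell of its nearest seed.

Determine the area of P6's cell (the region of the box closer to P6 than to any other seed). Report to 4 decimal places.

1. box [0,68]×[0,19]: [(0, 0) (68, 0) (68, 19) (0, 19)]
2. ⊥bis P6·P0 via (58.455,6.315): [(61.7911, 0) (68, 0) (68, 19) (51.7537, 19)]  |A|=213.3243
3. ⊥bis P6·P1 via (40.485,6.96): [(61.7911, 0) (68, 0) (68, 19) (51.7537, 19)]  |A|=213.3243
4. ⊥bis P6·P2 via (33.365,9.405): [(61.7911, 0) (68, 0) (68, 19) (51.7537, 19)]  |A|=213.3243
5. ⊥bis P6·P3 via (49.085,8.8): [(61.7911, 0) (68, 0) (68, 19) (51.7537, 19)]  |A|=213.3243
6. ⊥bis P6·P4 via (35.415,10.79): [(61.7911, 0) (68, 0) (68, 19) (51.7537, 19)]  |A|=213.3243
7. ⊥bis P6·P5 via (64.72,12.695): [(55.1011, 12.6636) (61.7911, 0) (68, 0) (68, 12.7057)]  |A|=121.2581
8. canonical 4-gon: [(55.1011, 12.6636) (61.7911, 0) (68, 0) (68, 12.7057)]
9. shoelace: 121.2581

Area of P6's cell: 121.2581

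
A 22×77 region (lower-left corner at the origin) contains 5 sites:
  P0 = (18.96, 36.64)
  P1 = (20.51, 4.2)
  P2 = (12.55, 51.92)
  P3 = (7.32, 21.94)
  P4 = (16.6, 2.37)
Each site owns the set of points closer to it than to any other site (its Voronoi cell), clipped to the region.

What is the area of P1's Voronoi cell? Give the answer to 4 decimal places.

1. box [0,22]×[0,77]: [(0, 0) (22, 0) (22, 77) (0, 77)]
2. ⊥bis P1·P0 via (19.735,20.42): [(0, 19.4771) (0, 0) (22, 0) (22, 20.5282)]  |A|=440.058
3. ⊥bis P1·P2 via (16.53,28.06): [(0, 19.4771) (0, 0) (22, 0) (22, 20.5282)]  |A|=440.058
4. ⊥bis P1·P3 via (13.915,13.07): [(0, 2.724) (0, 0) (22, 0) (22, 19.0813)]  |A|=239.8582
5. ⊥bis P1·P4 via (18.555,3.285): [(13.9597, 13.1033) (20.0925, 0) (22, 0) (22, 19.0813)]  |A|=89.2068
6. canonical 4-gon: [(13.9597, 13.1033) (20.0925, 0) (22, 0) (22, 19.0813)]
7. shoelace: 89.2068

Area of P1's cell: 89.2068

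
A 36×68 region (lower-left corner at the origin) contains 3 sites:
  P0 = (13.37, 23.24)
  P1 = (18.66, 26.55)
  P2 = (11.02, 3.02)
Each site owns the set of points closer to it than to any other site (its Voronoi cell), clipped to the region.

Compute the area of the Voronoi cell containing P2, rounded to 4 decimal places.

1. box [0,36]×[0,68]: [(0, 0) (36, 0) (36, 68) (0, 68)]
2. ⊥bis P2·P0 via (12.195,13.13): [(0, 14.5473) (0, 0) (36, 0) (36, 10.3633)]  |A|=448.392
3. ⊥bis P2·P1 via (14.84,14.785): [(24.2534, 11.7286) (0, 14.5473) (0, 0) (36, 0) (36, 7.9145)]  |A|=434.0093
4. canonical 5-gon: [(24.2534, 11.7286) (0, 14.5473) (0, 0) (36, 0) (36, 7.9145)]
5. shoelace: 434.0093

Area of P2's cell: 434.0093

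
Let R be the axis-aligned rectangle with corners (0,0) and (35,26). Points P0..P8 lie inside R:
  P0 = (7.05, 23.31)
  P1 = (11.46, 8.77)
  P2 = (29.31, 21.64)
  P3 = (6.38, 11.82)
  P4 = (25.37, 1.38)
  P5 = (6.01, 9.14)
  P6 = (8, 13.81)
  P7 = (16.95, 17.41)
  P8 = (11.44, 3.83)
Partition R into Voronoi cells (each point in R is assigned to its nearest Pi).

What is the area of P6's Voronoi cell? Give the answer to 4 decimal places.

1. box [0,35]×[0,26]: [(0, 0) (35, 0) (35, 26) (0, 26)]
2. ⊥bis P6·P0 via (7.525,18.56): [(0, 17.8075) (0, 0) (35, 0) (35, 21.3075)]  |A|=684.5125
3. ⊥bis P6·P1 via (9.73,11.29): [(22.5014, 20.0576) (0, 17.8075) (0, 4.6103)]  |A|=148.4777
4. ⊥bis P6·P2 via (18.655,17.725): [(18.7453, 17.4791) (17.9646, 19.604) (0, 17.8075) (0, 4.6103)]  |A|=143.4806
5. ⊥bis P6·P3 via (7.19,12.815): [(9.3683, 11.0417) (18.7453, 17.4791) (17.9646, 19.604) (0.9416, 17.9017)]  |A|=78.0365
6. ⊥bis P6·P4 via (16.685,7.595): [(9.3683, 11.0417) (18.7453, 17.4791) (17.9646, 19.604) (0.9416, 17.9017)]  |A|=78.0365
7. ⊥bis P6·P5 via (7.005,11.475): [(9.3683, 11.0417) (18.7453, 17.4791) (17.9646, 19.604) (0.9416, 17.9017)]  |A|=78.0365
8. ⊥bis P6·P7 via (12.475,15.61): [(9.3683, 11.0417) (13.2427, 13.7015) (11.1429, 18.9218) (0.9416, 17.9017)]  |A|=52.1936
9. ⊥bis P6·P8 via (9.72,8.82): [(9.3683, 11.0417) (13.2427, 13.7015) (11.1429, 18.9218) (0.9416, 17.9017)]  |A|=52.1936
10. canonical 4-gon: [(9.3683, 11.0417) (13.2427, 13.7015) (11.1429, 18.9218) (0.9416, 17.9017)]
11. shoelace: 52.1936

Area of P6's cell: 52.1936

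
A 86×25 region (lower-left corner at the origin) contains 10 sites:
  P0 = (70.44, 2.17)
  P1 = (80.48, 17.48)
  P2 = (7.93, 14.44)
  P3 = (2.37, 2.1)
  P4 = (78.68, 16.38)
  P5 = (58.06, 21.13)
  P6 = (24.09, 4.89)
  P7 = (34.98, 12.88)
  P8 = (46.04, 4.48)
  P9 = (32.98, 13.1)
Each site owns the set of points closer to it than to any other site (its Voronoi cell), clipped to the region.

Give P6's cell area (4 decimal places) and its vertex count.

1. box [0,86]×[0,25]: [(0, 0) (86, 0) (86, 25) (0, 25)]
2. ⊥bis P6·P0 via (47.265,3.53): [(0, 0) (47.0578, 0) (48.5249, 25) (0, 25)]  |A|=1194.7849
3. ⊥bis P6·P1 via (52.285,11.185): [(0, 0) (47.0578, 0) (48.5249, 25) (0, 25)]  |A|=1194.7849
4. ⊥bis P6·P2 via (16.01,9.665): [(10.2983, 0) (47.0578, 0) (48.5249, 25) (25.0725, 25)]  |A|=752.6502
5. ⊥bis P6·P3 via (13.23,3.495): [(13.0753, 4.6991) (13.6789, 0) (47.0578, 0) (48.5249, 25) (25.0725, 25)]  |A|=744.7072
6. ⊥bis P6·P4 via (51.385,10.635): [(13.0753, 4.6991) (13.6789, 0) (47.0578, 0) (48.4893, 24.3927) (48.3615, 25) (25.0725, 25)]  |A|=744.6576
7. ⊥bis P6·P5 via (41.075,13.01): [(13.0753, 4.6991) (13.6789, 0) (47.0578, 0) (47.0837, 0.4412) (35.343, 25) (25.0725, 25)]  |A|=582.8405
8. ⊥bis P6·P7 via (29.535,8.885): [(21.7885, 19.4431) (13.0753, 4.6991) (13.6789, 0) (36.0539, 0)]  |A|=242.4415
9. ⊥bis P6·P8 via (35.065,4.685): [(35.0042, 1.4307) (21.7885, 19.4431) (13.0753, 4.6991) (13.6789, 0) (34.9775, 0)]  |A|=241.6714
10. ⊥bis P6·P9 via (28.535,8.995): [(35.0042, 1.4307) (33.0078, 4.1517) (20.656, 17.5266) (13.0753, 4.6991) (13.6789, 0) (34.9775, 0)]  |A|=222.2616
11. canonical 6-gon: [(35.0042, 1.4307) (33.0078, 4.1517) (20.656, 17.5266) (13.0753, 4.6991) (13.6789, 0) (34.9775, 0)]
12. shoelace: 222.2616

Area of P6's cell: 222.2616 (6 vertices)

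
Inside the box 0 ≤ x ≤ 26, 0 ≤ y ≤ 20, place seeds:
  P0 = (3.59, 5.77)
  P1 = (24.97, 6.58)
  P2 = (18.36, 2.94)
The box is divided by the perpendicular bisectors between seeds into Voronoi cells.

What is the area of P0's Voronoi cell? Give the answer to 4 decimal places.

Area of P0's cell: 241.0301

1. box [0,26]×[0,20]: [(0, 0) (26, 0) (26, 20) (0, 20)]
2. ⊥bis P0·P1 via (14.28,6.175): [(0, 0) (14.5139, 0) (13.7562, 20) (0, 20)]  |A|=282.7017
3. ⊥bis P0·P2 via (10.975,4.355): [(0, 0) (10.1406, 0) (13.792, 19.0569) (13.7562, 20) (0, 20)]  |A|=241.0301
4. canonical 5-gon: [(0, 0) (10.1406, 0) (13.792, 19.0569) (13.7562, 20) (0, 20)]
5. shoelace: 241.0301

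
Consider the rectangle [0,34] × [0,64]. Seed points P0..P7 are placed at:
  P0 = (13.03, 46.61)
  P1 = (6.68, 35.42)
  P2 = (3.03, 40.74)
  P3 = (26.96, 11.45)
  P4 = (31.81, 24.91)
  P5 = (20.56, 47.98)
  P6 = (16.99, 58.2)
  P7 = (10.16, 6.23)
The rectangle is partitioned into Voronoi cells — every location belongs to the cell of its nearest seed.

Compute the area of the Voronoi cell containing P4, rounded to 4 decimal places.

Area of P4's cell: 268.3718

1. box [0,34]×[0,64]: [(0, 0) (34, 0) (34, 64) (0, 64)]
2. ⊥bis P4·P0 via (22.42,35.76): [(0, 16.3569) (0, 0) (34, 0) (34, 45.7818)]  |A|=1056.3571
3. ⊥bis P4·P1 via (19.245,30.165): [(21.1113, 34.6274) (6.6292, 0) (34, 0) (34, 45.7818)]  |A|=768.9232
4. ⊥bis P4·P2 via (17.42,32.825): [(21.1113, 34.6274) (6.6292, 0) (34, 0) (34, 45.7818)]  |A|=768.9232
5. ⊥bis P4·P3 via (29.385,18.18): [(21.1113, 34.6274) (16.217, 22.9248) (34, 16.5171) (34, 45.7818)]  |A|=308.3265
6. ⊥bis P4·P5 via (26.185,36.445): [(20.7663, 33.8026) (16.217, 22.9248) (34, 16.5171) (34, 40.256)]  |A|=268.3718
7. ⊥bis P4·P6 via (24.4,41.555): [(20.7663, 33.8026) (16.217, 22.9248) (34, 16.5171) (34, 40.256)]  |A|=268.3718
8. ⊥bis P4·P7 via (20.985,15.57): [(20.7663, 33.8026) (16.217, 22.9248) (34, 16.5171) (34, 40.256)]  |A|=268.3718
9. canonical 4-gon: [(20.7663, 33.8026) (16.217, 22.9248) (34, 16.5171) (34, 40.256)]
10. shoelace: 268.3718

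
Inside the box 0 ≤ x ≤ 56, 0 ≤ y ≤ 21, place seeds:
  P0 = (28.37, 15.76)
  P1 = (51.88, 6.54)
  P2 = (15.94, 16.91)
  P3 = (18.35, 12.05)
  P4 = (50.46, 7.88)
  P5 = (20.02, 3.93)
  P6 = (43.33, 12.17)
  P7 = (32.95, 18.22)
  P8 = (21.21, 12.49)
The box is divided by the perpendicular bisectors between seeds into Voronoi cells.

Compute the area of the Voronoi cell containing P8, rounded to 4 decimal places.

Area of P8's cell: 56.4490

1. box [0,56]×[0,21]: [(0, 0) (56, 0) (56, 21) (0, 21)]
2. ⊥bis P8·P0 via (24.79,14.125): [(0, 0) (31.2409, 0) (21.6502, 21) (0, 21)]  |A|=555.3566
3. ⊥bis P8·P1 via (36.545,9.515): [(0, 0) (31.2409, 0) (21.6502, 21) (0, 21)]  |A|=555.3566
4. ⊥bis P8·P2 via (18.575,14.7): [(6.246, 0) (31.2409, 0) (22.4289, 19.295)]  |A|=241.1387
5. ⊥bis P8·P3 via (19.78,12.27): [(19.2773, 15.5374) (21.6677, 0) (31.2409, 0) (22.4289, 19.295)]  |A|=121.3321
6. ⊥bis P8·P4 via (35.835,10.185): [(19.2773, 15.5374) (21.6677, 0) (31.2409, 0) (22.4289, 19.295)]  |A|=121.3321
7. ⊥bis P8·P5 via (20.615,8.21): [(19.2773, 15.5374) (20.4, 8.2399) (27.9576, 7.1892) (22.4289, 19.295)]  |A|=56.449
8. ⊥bis P8·P6 via (32.27,12.33): [(19.2773, 15.5374) (20.4, 8.2399) (27.9576, 7.1892) (22.4289, 19.295)]  |A|=56.449
9. ⊥bis P8·P7 via (27.08,15.355): [(19.2773, 15.5374) (20.4, 8.2399) (27.9576, 7.1892) (22.4289, 19.295)]  |A|=56.449
10. canonical 4-gon: [(19.2773, 15.5374) (20.4, 8.2399) (27.9576, 7.1892) (22.4289, 19.295)]
11. shoelace: 56.449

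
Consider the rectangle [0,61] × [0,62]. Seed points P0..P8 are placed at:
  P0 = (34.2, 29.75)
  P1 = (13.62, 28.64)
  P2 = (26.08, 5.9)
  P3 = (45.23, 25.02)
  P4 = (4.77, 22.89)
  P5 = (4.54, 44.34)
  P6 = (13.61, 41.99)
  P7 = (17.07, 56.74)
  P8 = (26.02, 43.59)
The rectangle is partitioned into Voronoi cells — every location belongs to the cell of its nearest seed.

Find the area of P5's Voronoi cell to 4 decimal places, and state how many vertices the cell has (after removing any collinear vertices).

Area of P5's cell: 205.8011 (5 vertices)

1. box [0,61]×[0,62]: [(0, 0) (61, 0) (61, 62) (0, 62)]
2. ⊥bis P5·P0 via (19.37,37.045): [(0, 0) (1.1473, 0) (31.6456, 62) (0, 62)]  |A|=1016.5777
3. ⊥bis P5·P1 via (9.08,36.49): [(0, 31.2386) (23.0798, 44.5867) (31.6456, 62) (0, 62)]  |A|=630.5102
4. ⊥bis P5·P2 via (15.31,25.12): [(0, 31.2386) (23.0798, 44.5867) (31.6456, 62) (0, 62)]  |A|=630.5102
5. ⊥bis P5·P3 via (24.885,34.68): [(0, 31.2386) (23.0798, 44.5867) (31.6456, 62) (0, 62)]  |A|=630.5102
6. ⊥bis P5·P4 via (4.655,33.615): [(0, 33.5651) (4.0986, 33.609) (23.0798, 44.5867) (31.6456, 62) (0, 62)]  |A|=625.7426
7. ⊥bis P5·P6 via (9.075,43.165): [(0, 33.5651) (4.0986, 33.609) (7.0398, 35.3101) (13.9551, 62) (0, 62)]  |A|=289.7396
8. ⊥bis P5·P7 via (10.805,50.54): [(0, 61.4583) (0, 33.5651) (4.0986, 33.609) (7.0398, 35.3101) (10.9483, 50.3952)]  |A|=205.8011
9. ⊥bis P5·P8 via (15.28,43.965): [(0, 61.4583) (0, 33.5651) (4.0986, 33.609) (7.0398, 35.3101) (10.9483, 50.3952)]  |A|=205.8011
10. canonical 5-gon: [(0, 61.4583) (0, 33.5651) (4.0986, 33.609) (7.0398, 35.3101) (10.9483, 50.3952)]
11. shoelace: 205.8011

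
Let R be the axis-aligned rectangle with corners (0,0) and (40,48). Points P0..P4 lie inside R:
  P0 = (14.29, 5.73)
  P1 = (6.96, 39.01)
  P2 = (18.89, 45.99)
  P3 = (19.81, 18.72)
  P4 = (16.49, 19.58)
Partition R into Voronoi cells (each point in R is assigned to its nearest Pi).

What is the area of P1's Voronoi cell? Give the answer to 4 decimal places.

1. box [0,40]×[0,48]: [(0, 0) (40, 0) (40, 48) (0, 48)]
2. ⊥bis P1·P0 via (10.625,22.37): [(0, 20.0298) (40, 28.8399) (40, 48) (0, 48)]  |A|=942.6053
3. ⊥bis P1·P2 via (12.925,42.5): [(0, 20.0298) (23.0956, 25.1167) (9.7071, 48) (0, 48)]  |A|=434.0593
4. ⊥bis P1·P3 via (13.385,28.865): [(0, 20.3881) (18.8701, 32.3388) (9.7071, 48) (0, 48)]  |A|=336.5322
5. ⊥bis P1·P4 via (11.725,29.295): [(0, 23.5441) (18.6607, 32.6968) (9.7071, 48) (0, 48)]  |A|=302.4558
6. canonical 4-gon: [(0, 23.5441) (18.6607, 32.6968) (9.7071, 48) (0, 48)]
7. shoelace: 302.4558

Area of P1's cell: 302.4558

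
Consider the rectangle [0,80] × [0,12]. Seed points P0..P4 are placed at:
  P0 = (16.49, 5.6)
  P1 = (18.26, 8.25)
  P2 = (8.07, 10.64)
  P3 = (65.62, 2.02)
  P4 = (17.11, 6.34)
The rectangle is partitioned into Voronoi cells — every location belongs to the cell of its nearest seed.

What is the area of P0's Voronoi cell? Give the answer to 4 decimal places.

1. box [0,80]×[0,12]: [(0, 0) (80, 0) (80, 12) (0, 12)]
2. ⊥bis P0·P1 via (17.375,6.925): [(0, 0) (27.7429, 0) (9.7768, 12) (0, 12)]  |A|=225.1186
3. ⊥bis P0·P2 via (12.28,8.12): [(7.4196, 0) (27.7429, 0) (13.2242, 9.6974)]  |A|=98.5421
4. ⊥bis P0·P3 via (41.055,3.81): [(7.4196, 0) (27.7429, 0) (13.2242, 9.6974)]  |A|=98.5421
5. ⊥bis P0·P4 via (16.8,5.97): [(12.9326, 9.2103) (7.4196, 0) (23.9255, 0)]  |A|=76.0118
6. canonical 3-gon: [(12.9326, 9.2103) (7.4196, 0) (23.9255, 0)]
7. shoelace: 76.0118

Area of P0's cell: 76.0118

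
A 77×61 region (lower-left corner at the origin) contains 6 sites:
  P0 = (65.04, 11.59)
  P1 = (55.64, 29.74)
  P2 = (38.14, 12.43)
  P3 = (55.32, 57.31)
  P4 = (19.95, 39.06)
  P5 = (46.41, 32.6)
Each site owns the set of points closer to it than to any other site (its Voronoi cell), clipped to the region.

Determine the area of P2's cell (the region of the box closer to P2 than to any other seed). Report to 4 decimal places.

Area of P2's cell: 976.5233

1. box [0,77]×[0,61]: [(0, 0) (77, 0) (77, 61) (0, 61)]
2. ⊥bis P2·P0 via (51.59,12.01): [(0, 0) (51.215, 0) (53.1198, 61) (0, 61)]  |A|=3182.2104
3. ⊥bis P2·P1 via (46.89,21.085): [(0, 0) (51.215, 0) (51.7209, 16.2011) (7.4084, 61) (0, 61)]  |A|=2158.2993
4. ⊥bis P2·P3 via (46.73,34.87): [(0, 52.7582) (0, 0) (51.215, 0) (51.7209, 16.2011) (25.0431, 43.1717)]  |A|=1989.0599
5. ⊥bis P2·P4 via (29.045,25.745): [(0, 5.9054) (0, 0) (51.215, 0) (51.7209, 16.2011) (36.9438, 31.1404)]  |A|=1029.9922
6. ⊥bis P2·P5 via (42.275,22.515): [(31.0526, 27.1163) (0, 5.9054) (0, 0) (51.215, 0) (51.7209, 16.2011) (47.6591, 20.3074)]  |A|=976.5233
7. canonical 6-gon: [(31.0526, 27.1163) (0, 5.9054) (0, 0) (51.215, 0) (51.7209, 16.2011) (47.6591, 20.3074)]
8. shoelace: 976.5233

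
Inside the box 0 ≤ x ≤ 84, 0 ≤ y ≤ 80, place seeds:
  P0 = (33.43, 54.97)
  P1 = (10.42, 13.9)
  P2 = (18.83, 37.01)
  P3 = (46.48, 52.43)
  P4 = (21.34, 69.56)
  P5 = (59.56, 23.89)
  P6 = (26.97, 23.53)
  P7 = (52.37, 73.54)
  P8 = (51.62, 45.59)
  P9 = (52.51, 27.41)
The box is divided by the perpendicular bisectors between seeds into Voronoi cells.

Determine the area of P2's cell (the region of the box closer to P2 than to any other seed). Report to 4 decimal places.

Area of P2's cell: 699.7592

1. box [0,84]×[0,80]: [(0, 0) (84, 0) (84, 80) (0, 80)]
2. ⊥bis P2·P0 via (26.13,45.99): [(0, 67.2315) (0, 0) (82.704, 0)]  |A|=2780.1585
3. ⊥bis P2·P1 via (14.625,25.455): [(81.189, 1.2316) (0, 67.2315) (0, 30.7772)]  |A|=1479.8448
4. ⊥bis P2·P3 via (32.655,44.72): [(50.7253, 12.3177) (36.7707, 37.34) (0, 67.2315) (0, 30.7772)]  |A|=1176.0603
5. ⊥bis P2·P4 via (20.085,53.285): [(50.7253, 12.3177) (36.7707, 37.34) (16.8492, 53.5345) (0, 54.8338) (0, 30.7772)]  |A|=1071.6143
6. ⊥bis P2·P5 via (39.195,30.45): [(35.1768, 17.9759) (39.7142, 32.0619) (36.7707, 37.34) (16.8492, 53.5345) (0, 54.8338) (0, 30.7772)]  |A|=949.2698
7. ⊥bis P2·P6 via (22.9,30.27): [(14.813, 25.3866) (35.8489, 38.0893) (16.8492, 53.5345) (0, 54.8338) (0, 30.7772)]  |A|=699.7592
8. ⊥bis P2·P7 via (35.6,55.275): [(14.813, 25.3866) (35.8489, 38.0893) (16.8492, 53.5345) (0, 54.8338) (0, 30.7772)]  |A|=699.7592
9. ⊥bis P2·P8 via (35.225,41.3): [(14.813, 25.3866) (35.8489, 38.0893) (16.8492, 53.5345) (0, 54.8338) (0, 30.7772)]  |A|=699.7592
10. ⊥bis P2·P9 via (35.67,32.21): [(14.813, 25.3866) (35.8489, 38.0893) (16.8492, 53.5345) (0, 54.8338) (0, 30.7772)]  |A|=699.7592
11. canonical 5-gon: [(14.813, 25.3866) (35.8489, 38.0893) (16.8492, 53.5345) (0, 54.8338) (0, 30.7772)]
12. shoelace: 699.7592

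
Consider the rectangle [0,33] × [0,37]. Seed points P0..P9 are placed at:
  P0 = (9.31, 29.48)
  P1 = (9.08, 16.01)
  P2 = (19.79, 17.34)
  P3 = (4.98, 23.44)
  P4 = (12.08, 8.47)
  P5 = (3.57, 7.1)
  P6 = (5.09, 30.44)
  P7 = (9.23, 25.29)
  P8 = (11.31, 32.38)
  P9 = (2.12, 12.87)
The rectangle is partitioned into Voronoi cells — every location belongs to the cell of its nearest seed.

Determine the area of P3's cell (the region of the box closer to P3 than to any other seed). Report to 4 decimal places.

1. box [0,33]×[0,37]: [(0, 0) (33, 0) (33, 37) (0, 37)]
2. ⊥bis P3·P0 via (7.145,26.46): [(0, 31.5822) (0, 0) (33, 0) (33, 7.9249)]  |A|=651.8661
3. ⊥bis P3·P1 via (7.03,19.725): [(12.4035, 22.6902) (0, 31.5822) (0, 15.8457)]  |A|=97.5938
4. ⊥bis P3·P2 via (12.385,20.39): [(12.4035, 22.6902) (0, 31.5822) (0, 15.8457)]  |A|=97.5938
5. ⊥bis P3·P4 via (8.53,15.955): [(12.4035, 22.6902) (0, 31.5822) (0, 15.8457)]  |A|=97.5938
6. ⊥bis P3·P5 via (4.275,15.27): [(12.4035, 22.6902) (0, 31.5822) (0, 15.8457)]  |A|=97.5938
7. ⊥bis P3·P6 via (5.035,26.94): [(12.4035, 22.6902) (6.5077, 26.9169) (0, 27.0191) (0, 15.8457)]  |A|=82.7463
8. ⊥bis P3·P7 via (7.105,24.365): [(8.7191, 20.657) (5.9907, 26.925) (0, 27.0191) (0, 15.8457)]  |A|=67.3568
9. ⊥bis P3·P8 via (8.145,27.91): [(8.7191, 20.657) (5.9907, 26.925) (0, 27.0191) (0, 15.8457)]  |A|=67.3568
10. ⊥bis P3·P9 via (3.55,18.155): [(3.976, 18.0397) (8.7191, 20.657) (5.9907, 26.925) (0, 27.0191) (0, 19.1155)]  |A|=60.8564
11. canonical 5-gon: [(3.976, 18.0397) (8.7191, 20.657) (5.9907, 26.925) (0, 27.0191) (0, 19.1155)]
12. shoelace: 60.8564

Area of P3's cell: 60.8564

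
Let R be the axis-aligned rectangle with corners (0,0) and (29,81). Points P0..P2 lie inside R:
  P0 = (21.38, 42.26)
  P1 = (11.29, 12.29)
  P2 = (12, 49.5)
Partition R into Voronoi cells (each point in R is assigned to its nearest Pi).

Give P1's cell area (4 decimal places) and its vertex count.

1. box [0,29]×[0,81]: [(0, 0) (29, 0) (29, 81) (0, 81)]
2. ⊥bis P1·P0 via (16.335,27.275): [(0, 32.7745) (0, 0) (29, 0) (29, 23.0111)]  |A|=808.8909
3. ⊥bis P1·P2 via (11.645,30.895): [(5.2184, 31.0176) (0, 31.1172) (0, 0) (29, 0) (29, 23.0111)]  |A|=804.5666
4. canonical 5-gon: [(5.2184, 31.0176) (0, 31.1172) (0, 0) (29, 0) (29, 23.0111)]
5. shoelace: 804.5666

Area of P1's cell: 804.5666 (5 vertices)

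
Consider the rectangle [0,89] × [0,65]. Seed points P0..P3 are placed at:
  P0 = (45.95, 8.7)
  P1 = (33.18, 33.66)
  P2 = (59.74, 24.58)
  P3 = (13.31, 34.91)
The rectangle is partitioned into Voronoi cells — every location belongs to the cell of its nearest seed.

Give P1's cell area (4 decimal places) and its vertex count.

1. box [0,89]×[0,65]: [(0, 0) (89, 0) (89, 65) (0, 65)]
2. ⊥bis P1·P0 via (39.565,21.18): [(0, 0.9378) (89, 46.4719) (89, 65) (0, 65)]  |A|=3675.2694
3. ⊥bis P1·P2 via (46.46,29.12): [(0, 0.9378) (44.6318, 23.7723) (58.7262, 65) (0, 65)]  |A|=2640.1792
4. ⊥bis P1·P3 via (23.245,34.285): [(21.8504, 12.1169) (44.6318, 23.7723) (58.7262, 65) (25.1772, 65)]  |A|=1274.5605
5. canonical 4-gon: [(21.8504, 12.1169) (44.6318, 23.7723) (58.7262, 65) (25.1772, 65)]
6. shoelace: 1274.5605

Area of P1's cell: 1274.5605 (4 vertices)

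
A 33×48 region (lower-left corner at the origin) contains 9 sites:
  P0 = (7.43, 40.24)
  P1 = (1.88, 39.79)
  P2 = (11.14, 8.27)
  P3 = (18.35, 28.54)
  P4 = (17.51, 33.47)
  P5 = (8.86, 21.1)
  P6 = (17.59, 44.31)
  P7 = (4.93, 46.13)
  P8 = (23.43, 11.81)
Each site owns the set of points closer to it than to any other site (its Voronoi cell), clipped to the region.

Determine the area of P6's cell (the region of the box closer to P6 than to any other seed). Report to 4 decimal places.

Area of P6's cell: 189.8516

1. box [0,33]×[0,48]: [(0, 0) (33, 0) (33, 48) (0, 48)]
2. ⊥bis P6·P0 via (12.51,42.275): [(29.445, 0) (33, 0) (33, 48) (10.2166, 48)]  |A|=632.122
3. ⊥bis P6·P1 via (9.735,42.05): [(29.445, 0) (33, 0) (33, 48) (10.2166, 48)]  |A|=632.122
4. ⊥bis P6·P2 via (14.365,26.29): [(19.2647, 25.4131) (33, 22.9549) (33, 48) (10.2166, 48)]  |A|=429.3034
5. ⊥bis P6·P3 via (17.97,36.425): [(14.9125, 36.2776) (33, 37.1493) (33, 48) (10.2166, 48)]  |A|=231.6682
6. ⊥bis P6·P4 via (17.55,38.89): [(13.8551, 38.9173) (33, 38.776) (33, 48) (10.2166, 48)]  |A|=191.7643
7. ⊥bis P6·P5 via (13.225,32.705): [(13.8551, 38.9173) (33, 38.776) (33, 48) (10.2166, 48)]  |A|=191.7643
8. ⊥bis P6·P7 via (11.26,45.22): [(11.2786, 45.3491) (13.8551, 38.9173) (33, 38.776) (33, 48) (11.6597, 48)]  |A|=189.8516
9. ⊥bis P6·P8 via (20.51,28.06): [(11.2786, 45.3491) (13.8551, 38.9173) (33, 38.776) (33, 48) (11.6597, 48)]  |A|=189.8516
10. canonical 5-gon: [(11.2786, 45.3491) (13.8551, 38.9173) (33, 38.776) (33, 48) (11.6597, 48)]
11. shoelace: 189.8516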